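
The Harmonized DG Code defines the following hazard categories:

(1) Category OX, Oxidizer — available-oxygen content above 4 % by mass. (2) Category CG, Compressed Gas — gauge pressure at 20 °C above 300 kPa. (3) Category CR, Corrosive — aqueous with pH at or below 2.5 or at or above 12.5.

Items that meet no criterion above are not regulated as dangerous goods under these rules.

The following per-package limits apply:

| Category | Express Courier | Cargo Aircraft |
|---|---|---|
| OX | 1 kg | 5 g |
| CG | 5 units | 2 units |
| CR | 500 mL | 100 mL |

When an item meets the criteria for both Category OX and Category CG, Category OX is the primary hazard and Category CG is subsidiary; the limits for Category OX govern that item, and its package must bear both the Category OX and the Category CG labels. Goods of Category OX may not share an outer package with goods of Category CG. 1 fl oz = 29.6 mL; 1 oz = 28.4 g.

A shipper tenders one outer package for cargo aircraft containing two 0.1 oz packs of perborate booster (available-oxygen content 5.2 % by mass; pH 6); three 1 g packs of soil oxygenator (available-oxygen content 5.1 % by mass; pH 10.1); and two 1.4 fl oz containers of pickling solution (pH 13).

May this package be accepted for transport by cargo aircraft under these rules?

No

Perborate booster: available-oxygen content 5.2 % by mass > 4 % by mass → Category OX (Oxidizer).
The soil oxygenator has available-oxygen content 5.1 % by mass, which is > 4 % by mass, so it is Category OX (Oxidizer).
pH 13 meets the Category CR criterion (Corrosive), so the pickling solution is Category CR.
Category OX net quantity: (two 0.1 oz packs = 5.68 g) + (three 1 g packs = 3 g) = 8.68 g.
That exceeds the Category OX cargo aircraft limit of 5 g.
Category CR quantity: two 1.4 fl oz containers = 82.88 mL.
82.88 mL is within the cargo aircraft limit of 100 mL for Category CR.
The segregation rule (Category OX with Category CG) does not apply to Category OX with Category CR.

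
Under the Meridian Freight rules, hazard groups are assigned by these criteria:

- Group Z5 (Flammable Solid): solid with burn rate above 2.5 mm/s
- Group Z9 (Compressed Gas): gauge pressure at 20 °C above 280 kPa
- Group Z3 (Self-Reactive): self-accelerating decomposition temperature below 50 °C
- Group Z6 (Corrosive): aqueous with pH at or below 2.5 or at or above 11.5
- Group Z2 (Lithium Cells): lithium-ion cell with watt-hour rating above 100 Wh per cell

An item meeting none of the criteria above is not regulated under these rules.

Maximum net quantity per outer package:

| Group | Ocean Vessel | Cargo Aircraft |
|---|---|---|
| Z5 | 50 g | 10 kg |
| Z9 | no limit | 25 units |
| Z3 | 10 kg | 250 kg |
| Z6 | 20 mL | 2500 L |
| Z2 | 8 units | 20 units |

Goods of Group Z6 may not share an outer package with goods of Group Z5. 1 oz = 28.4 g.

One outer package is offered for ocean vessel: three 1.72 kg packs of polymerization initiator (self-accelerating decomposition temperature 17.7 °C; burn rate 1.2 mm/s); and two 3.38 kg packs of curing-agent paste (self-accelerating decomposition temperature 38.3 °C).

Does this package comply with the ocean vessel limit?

With self-accelerating decomposition temperature 17.7 °C (< 50 °C), the polymerization initiator falls in Group Z3.
With self-accelerating decomposition temperature 38.3 °C (< 50 °C), the curing-agent paste falls in Group Z3.
Group Z3 net quantity: (three 1.72 kg packs = 5.16 kg) + (two 3.38 kg packs = 6.76 kg) = 11.92 kg.
That exceeds the Group Z3 ocean vessel limit of 10 kg.

No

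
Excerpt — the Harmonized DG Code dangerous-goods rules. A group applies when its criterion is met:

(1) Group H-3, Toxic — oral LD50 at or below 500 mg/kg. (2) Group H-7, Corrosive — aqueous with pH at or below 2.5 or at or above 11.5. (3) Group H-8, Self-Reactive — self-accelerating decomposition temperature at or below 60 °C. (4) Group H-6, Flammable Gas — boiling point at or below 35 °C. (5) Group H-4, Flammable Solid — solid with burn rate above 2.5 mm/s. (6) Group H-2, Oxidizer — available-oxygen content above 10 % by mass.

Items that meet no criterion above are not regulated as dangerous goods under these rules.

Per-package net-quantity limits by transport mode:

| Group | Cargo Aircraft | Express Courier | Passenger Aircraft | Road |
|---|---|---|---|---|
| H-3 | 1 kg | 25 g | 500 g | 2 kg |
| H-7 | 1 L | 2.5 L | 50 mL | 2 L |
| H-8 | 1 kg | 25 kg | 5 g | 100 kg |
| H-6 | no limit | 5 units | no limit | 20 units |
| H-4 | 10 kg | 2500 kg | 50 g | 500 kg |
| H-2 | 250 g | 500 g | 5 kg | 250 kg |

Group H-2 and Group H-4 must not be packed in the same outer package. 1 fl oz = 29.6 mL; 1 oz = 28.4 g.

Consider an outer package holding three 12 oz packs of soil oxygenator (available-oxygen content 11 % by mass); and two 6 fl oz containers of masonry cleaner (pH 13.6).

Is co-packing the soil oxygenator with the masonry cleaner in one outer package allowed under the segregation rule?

With available-oxygen content 11 % by mass (> 10 % by mass), the soil oxygenator falls in Group H-2.
Masonry cleaner: pH 13.6 ≥ 11.5 → Group H-7 (Corrosive).
No segregation rule bars Group H-2 with Group H-7.

Yes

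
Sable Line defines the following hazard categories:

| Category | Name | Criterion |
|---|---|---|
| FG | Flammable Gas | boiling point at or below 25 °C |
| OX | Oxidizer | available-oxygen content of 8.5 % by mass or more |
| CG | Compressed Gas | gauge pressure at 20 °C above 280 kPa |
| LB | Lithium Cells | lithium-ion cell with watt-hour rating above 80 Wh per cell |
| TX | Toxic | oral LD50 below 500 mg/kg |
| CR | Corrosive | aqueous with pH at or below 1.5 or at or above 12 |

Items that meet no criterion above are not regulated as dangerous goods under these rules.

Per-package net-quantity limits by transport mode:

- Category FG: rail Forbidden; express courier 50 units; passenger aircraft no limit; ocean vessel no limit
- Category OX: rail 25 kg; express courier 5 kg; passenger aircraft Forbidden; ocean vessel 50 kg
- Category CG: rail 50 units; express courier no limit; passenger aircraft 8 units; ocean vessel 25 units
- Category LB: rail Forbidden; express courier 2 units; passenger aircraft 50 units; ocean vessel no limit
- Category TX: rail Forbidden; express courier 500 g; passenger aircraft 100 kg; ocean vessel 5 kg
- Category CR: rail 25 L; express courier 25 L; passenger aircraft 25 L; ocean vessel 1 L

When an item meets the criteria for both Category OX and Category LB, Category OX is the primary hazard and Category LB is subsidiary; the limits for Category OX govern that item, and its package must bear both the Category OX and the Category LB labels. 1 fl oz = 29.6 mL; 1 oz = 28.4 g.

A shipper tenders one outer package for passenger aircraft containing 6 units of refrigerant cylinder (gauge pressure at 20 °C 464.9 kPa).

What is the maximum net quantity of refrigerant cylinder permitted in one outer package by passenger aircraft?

Gauge pressure at 20 °C 464.9 kPa meets the Category CG criterion (Compressed Gas), so the refrigerant cylinder is Category CG.
The passenger aircraft limit for Category CG is 8 units.

8 units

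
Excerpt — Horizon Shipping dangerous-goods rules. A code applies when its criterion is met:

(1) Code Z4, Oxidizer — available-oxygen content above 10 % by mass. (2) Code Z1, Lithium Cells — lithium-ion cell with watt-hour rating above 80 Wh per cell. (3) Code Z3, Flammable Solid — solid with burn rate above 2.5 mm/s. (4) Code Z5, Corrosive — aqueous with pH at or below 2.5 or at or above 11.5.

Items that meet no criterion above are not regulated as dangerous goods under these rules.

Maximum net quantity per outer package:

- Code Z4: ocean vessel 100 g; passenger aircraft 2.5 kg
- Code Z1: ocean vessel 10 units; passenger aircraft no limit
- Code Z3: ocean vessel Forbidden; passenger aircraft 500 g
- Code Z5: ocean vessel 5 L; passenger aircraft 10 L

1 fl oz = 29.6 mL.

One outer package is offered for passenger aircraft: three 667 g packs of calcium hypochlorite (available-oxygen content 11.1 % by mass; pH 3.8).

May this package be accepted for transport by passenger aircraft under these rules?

The calcium hypochlorite has available-oxygen content 11.1 % by mass, which is > 10 % by mass, so it is Code Z4 (Oxidizer).
Code Z4 quantity: three 667 g packs = 2.001 kg.
That is within the Code Z4 passenger aircraft limit of 2.5 kg.

Yes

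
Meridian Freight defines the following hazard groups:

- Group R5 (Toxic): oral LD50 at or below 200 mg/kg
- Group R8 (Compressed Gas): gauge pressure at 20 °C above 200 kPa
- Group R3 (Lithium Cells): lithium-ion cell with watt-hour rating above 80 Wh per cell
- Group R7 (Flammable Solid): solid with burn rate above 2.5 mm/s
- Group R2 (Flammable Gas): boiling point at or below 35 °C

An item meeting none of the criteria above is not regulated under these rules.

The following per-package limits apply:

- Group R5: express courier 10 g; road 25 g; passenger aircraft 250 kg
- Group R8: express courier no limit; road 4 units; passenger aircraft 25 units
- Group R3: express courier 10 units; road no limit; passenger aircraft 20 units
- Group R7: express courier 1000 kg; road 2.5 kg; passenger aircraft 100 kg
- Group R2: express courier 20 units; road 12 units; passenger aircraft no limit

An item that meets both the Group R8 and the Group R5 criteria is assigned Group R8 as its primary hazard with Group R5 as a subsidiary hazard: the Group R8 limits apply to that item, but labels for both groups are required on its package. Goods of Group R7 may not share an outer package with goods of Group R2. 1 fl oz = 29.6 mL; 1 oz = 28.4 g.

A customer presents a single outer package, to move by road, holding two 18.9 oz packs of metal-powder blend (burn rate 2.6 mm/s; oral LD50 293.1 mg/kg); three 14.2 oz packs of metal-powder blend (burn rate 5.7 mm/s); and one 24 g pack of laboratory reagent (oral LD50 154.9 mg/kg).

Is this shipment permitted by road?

Metal-powder blend: burn rate 2.6 mm/s > 2.5 mm/s → Group R7 (Flammable Solid).
Burn rate 5.7 mm/s meets the Group R7 criterion (Flammable Solid), so the metal-powder blend is Group R7.
With oral LD50 154.9 mg/kg (≤ 200 mg/kg), the laboratory reagent falls in Group R5.
Total Group R7: (two 18.9 oz packs = 1073.52 g) + (three 14.2 oz packs = 1209.84 g) = 2283.36 g.
That is within the Group R7 road limit of 2.5 kg.
Group R5 quantity: 24 g.
24 g is within the road limit of 25 g for Group R5.
The segregation rule (Group R7 with Group R2) does not apply to Group R7 with Group R5.
Every hazard group is within its road limit and no segregation rule is violated.

Yes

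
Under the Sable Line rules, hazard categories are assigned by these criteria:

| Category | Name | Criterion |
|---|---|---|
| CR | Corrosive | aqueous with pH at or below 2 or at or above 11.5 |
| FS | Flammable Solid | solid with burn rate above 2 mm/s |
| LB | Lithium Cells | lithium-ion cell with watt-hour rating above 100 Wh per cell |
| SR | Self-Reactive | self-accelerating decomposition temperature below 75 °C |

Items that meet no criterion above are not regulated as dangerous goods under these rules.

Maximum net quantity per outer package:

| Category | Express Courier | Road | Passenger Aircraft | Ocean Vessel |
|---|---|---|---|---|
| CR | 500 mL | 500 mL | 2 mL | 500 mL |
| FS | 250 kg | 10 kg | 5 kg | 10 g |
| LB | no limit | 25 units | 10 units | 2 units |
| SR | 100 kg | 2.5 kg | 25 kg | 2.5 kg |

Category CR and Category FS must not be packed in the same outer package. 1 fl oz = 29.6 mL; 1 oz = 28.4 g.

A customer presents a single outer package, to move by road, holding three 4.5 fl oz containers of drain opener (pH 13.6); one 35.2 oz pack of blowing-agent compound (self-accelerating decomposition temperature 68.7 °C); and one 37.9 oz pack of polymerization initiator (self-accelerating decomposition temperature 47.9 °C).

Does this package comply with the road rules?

With pH 13.6 (≥ 11.5), the drain opener falls in Category CR.
Blowing-agent compound: self-accelerating decomposition temperature 68.7 °C < 75 °C → Category SR (Self-Reactive).
The polymerization initiator has self-accelerating decomposition temperature 47.9 °C, which is < 75 °C, so it is Category SR (Self-Reactive).
Category CR quantity: three 4.5 fl oz containers = 399.6 mL.
399.6 mL ≤ 500 mL (road limit, Category CR) — within limit.
Category SR net quantity: (one 35.2 oz pack = 999.68 g) + (one 37.9 oz pack = 1076.36 g) = 2076.04 g.
2076.04 g is within the road limit of 2.5 kg for Category SR.
The segregation rule (Category CR with Category FS) does not apply to Category CR with Category SR.
Every hazard category is within its road limit and no segregation rule is violated.

Yes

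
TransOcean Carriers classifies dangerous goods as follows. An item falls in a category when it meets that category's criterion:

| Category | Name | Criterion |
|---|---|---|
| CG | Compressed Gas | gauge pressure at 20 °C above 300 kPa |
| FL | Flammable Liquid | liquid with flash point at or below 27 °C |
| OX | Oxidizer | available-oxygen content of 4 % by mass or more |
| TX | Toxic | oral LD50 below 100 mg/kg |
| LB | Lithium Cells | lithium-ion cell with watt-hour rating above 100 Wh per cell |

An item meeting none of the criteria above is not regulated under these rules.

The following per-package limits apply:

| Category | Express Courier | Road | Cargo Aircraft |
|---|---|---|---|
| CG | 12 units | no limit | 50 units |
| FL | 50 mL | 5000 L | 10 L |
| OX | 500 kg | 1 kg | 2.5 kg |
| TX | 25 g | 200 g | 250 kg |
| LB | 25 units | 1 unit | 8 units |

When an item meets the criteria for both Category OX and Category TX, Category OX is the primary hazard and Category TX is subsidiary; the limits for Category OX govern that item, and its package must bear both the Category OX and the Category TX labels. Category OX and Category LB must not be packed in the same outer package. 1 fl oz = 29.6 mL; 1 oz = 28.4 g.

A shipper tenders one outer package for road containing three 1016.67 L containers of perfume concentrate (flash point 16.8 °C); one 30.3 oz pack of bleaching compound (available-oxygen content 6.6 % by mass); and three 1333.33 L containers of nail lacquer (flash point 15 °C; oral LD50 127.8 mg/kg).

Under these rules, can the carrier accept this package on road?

The perfume concentrate has flash point 16.8 °C, which is ≤ 27 °C, so it is Category FL (Flammable Liquid).
With available-oxygen content 6.6 % by mass (≥ 4 % by mass), the bleaching compound falls in Category OX.
The nail lacquer has flash point 15 °C, which is ≤ 27 °C, so it is Category FL (Flammable Liquid).
Total Category FL: (three 1016.67 L containers = 3050.01 L) + (three 1333.33 L containers = 3999.99 L) = 7050 L.
7050 L > 5000 L (road limit, Category FL) — over the limit.
Category OX quantity: one 30.3 oz pack = 860.52 g.
860.52 g is within the road limit of 1 kg for Category OX.
The segregation rule (Category OX with Category LB) does not apply to Category FL with Category OX.

No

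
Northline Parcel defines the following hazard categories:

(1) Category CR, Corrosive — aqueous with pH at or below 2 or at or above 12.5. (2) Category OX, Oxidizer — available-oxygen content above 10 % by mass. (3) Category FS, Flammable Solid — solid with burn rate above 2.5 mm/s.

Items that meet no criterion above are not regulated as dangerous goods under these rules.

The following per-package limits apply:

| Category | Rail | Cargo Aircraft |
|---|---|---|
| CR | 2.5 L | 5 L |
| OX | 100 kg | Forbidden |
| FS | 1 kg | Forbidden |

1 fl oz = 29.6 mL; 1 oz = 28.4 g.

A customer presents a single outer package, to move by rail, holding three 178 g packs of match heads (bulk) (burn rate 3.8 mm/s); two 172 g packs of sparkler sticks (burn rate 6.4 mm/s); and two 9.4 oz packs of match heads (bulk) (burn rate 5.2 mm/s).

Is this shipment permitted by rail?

No

With burn rate 3.8 mm/s (> 2.5 mm/s), the match heads (bulk) fall in Category FS.
The sparkler sticks have burn rate 6.4 mm/s, which is > 2.5 mm/s, so they are Category FS (Flammable Solid).
With burn rate 5.2 mm/s (> 2.5 mm/s), the match heads (bulk) fall in Category FS.
Total Category FS: (three 178 g packs = 534 g) + (two 172 g packs = 344 g) + (two 9.4 oz packs = 533.92 g) = 1411.92 g.
1411.92 g exceeds the rail limit of 1 kg for Category FS.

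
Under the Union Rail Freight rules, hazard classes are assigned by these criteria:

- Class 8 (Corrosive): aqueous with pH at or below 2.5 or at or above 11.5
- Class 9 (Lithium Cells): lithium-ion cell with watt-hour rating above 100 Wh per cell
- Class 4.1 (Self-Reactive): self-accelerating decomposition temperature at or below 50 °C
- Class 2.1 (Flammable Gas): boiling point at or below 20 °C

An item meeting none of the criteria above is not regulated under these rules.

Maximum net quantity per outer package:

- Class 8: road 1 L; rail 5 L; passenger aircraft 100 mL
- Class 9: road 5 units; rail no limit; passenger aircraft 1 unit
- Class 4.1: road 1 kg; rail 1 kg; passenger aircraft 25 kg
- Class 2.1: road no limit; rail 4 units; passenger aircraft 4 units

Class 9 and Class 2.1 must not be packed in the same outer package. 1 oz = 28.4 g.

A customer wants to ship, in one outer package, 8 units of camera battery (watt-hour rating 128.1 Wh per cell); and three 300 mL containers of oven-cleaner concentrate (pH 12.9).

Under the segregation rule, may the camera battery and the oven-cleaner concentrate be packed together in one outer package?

With watt-hour rating 128.1 Wh per cell (> 100 Wh per cell), the camera battery falls in Class 9.
Oven-cleaner concentrate: pH 12.9 ≥ 11.5 → Class 8 (Corrosive).
No segregation rule bars Class 9 with Class 8.

Yes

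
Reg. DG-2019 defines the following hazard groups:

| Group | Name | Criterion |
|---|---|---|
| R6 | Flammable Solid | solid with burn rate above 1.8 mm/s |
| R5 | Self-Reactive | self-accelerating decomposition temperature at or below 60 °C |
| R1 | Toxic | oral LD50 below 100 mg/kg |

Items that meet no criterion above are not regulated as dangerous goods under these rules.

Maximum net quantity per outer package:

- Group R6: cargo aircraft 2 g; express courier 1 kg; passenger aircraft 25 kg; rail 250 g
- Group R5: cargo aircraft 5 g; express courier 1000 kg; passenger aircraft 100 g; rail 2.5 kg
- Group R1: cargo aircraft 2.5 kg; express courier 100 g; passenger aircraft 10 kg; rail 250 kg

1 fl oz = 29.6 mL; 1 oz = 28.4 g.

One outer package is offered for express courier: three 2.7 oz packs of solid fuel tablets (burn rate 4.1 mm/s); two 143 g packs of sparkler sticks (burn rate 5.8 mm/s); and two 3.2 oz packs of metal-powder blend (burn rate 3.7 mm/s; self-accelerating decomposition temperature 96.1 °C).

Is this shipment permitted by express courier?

With burn rate 4.1 mm/s (> 1.8 mm/s), the solid fuel tablets fall in Group R6.
Sparkler sticks: burn rate 5.8 mm/s > 1.8 mm/s → Group R6 (Flammable Solid).
With burn rate 3.7 mm/s (> 1.8 mm/s), the metal-powder blend falls in Group R6.
Total Group R6: (three 2.7 oz packs = 230.04 g) + (two 143 g packs = 286 g) + (two 3.2 oz packs = 181.76 g) = 697.8 g.
That is within the Group R6 express courier limit of 1 kg.

Yes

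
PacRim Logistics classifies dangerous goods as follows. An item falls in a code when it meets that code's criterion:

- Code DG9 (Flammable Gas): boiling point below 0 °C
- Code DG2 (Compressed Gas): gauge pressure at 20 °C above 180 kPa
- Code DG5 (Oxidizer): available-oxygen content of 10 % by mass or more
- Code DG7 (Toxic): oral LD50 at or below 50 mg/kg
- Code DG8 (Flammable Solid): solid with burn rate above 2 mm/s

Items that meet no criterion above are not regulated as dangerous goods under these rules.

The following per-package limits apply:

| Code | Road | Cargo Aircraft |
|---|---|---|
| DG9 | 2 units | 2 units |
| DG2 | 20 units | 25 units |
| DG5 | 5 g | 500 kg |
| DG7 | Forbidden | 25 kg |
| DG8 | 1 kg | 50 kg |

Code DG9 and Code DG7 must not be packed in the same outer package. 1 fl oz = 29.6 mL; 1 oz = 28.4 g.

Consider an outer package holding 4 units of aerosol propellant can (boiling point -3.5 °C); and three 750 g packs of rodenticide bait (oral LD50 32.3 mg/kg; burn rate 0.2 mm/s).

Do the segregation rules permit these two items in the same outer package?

Aerosol propellant can: boiling point -3.5 °C < 0 °C → Code DG9 (Flammable Gas).
With oral LD50 32.3 mg/kg (≤ 50 mg/kg), the rodenticide bait falls in Code DG7.
Code DG9 and Code DG7 may not share an outer package.

No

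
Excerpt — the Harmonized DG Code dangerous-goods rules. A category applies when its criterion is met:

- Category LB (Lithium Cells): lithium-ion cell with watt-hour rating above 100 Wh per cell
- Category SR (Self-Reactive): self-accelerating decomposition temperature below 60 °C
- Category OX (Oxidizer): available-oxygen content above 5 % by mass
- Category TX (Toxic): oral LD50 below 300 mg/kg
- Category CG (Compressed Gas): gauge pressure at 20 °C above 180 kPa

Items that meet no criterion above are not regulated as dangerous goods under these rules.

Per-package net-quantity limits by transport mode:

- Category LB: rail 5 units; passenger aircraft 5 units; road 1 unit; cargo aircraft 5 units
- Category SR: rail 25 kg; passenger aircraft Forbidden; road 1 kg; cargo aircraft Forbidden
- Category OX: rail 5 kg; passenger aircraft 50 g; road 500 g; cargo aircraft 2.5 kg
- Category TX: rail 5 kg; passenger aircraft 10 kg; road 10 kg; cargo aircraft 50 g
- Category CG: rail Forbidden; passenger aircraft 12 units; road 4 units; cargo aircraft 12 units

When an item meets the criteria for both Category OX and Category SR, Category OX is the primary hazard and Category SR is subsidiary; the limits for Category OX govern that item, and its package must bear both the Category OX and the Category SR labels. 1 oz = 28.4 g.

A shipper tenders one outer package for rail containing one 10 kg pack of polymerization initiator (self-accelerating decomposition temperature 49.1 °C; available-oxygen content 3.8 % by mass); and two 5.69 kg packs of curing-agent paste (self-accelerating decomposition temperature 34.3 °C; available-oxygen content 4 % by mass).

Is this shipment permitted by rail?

Yes

Self-accelerating decomposition temperature 49.1 °C meets the Category SR criterion (Self-Reactive), so the polymerization initiator is Category SR.
The curing-agent paste has self-accelerating decomposition temperature 34.3 °C, which is < 60 °C, so it is Category SR (Self-Reactive).
Category SR net quantity: 10 kg + (two 5.69 kg packs = 11.38 kg) = 21.38 kg.
That is within the Category SR rail limit of 25 kg.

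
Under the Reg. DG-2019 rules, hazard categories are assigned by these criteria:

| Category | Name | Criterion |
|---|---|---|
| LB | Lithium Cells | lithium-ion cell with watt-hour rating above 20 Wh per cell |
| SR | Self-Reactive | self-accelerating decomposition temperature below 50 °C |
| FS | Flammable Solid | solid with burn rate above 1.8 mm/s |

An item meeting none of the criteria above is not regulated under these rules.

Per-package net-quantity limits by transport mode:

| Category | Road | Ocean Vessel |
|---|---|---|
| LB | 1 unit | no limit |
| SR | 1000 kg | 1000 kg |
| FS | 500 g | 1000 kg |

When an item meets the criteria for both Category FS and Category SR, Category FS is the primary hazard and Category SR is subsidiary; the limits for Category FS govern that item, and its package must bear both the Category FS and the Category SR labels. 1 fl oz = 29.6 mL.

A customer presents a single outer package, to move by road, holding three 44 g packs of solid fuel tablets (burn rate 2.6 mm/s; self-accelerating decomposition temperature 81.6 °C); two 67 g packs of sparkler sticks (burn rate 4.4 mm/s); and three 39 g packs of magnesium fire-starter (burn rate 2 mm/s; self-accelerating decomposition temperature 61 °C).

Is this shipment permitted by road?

Yes

Burn rate 2.6 mm/s meets the Category FS criterion (Flammable Solid), so the solid fuel tablets are Category FS.
Burn rate 4.4 mm/s meets the Category FS criterion (Flammable Solid), so the sparkler sticks are Category FS.
The magnesium fire-starter has burn rate 2 mm/s, which is > 1.8 mm/s, so it is Category FS (Flammable Solid).
Category FS net quantity: (three 44 g packs = 132 g) + (two 67 g packs = 134 g) + (three 39 g packs = 117 g) = 383 g.
383 g is within the road limit of 500 g for Category FS.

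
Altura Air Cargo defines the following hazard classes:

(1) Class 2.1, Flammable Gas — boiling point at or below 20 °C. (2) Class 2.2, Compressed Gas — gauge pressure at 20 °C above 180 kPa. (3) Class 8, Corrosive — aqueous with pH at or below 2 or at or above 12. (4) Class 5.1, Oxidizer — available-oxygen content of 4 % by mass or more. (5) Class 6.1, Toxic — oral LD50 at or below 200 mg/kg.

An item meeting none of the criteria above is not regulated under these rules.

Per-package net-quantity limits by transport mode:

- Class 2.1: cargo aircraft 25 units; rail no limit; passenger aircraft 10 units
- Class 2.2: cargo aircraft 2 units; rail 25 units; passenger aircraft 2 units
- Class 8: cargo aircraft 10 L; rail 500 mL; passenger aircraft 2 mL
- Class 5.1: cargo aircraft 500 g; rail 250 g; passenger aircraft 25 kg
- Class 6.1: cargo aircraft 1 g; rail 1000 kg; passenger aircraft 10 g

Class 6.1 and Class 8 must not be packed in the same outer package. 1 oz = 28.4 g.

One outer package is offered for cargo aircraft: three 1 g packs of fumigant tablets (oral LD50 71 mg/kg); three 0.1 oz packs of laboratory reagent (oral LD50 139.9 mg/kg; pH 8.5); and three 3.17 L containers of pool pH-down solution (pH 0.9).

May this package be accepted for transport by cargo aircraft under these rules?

With oral LD50 71 mg/kg (≤ 200 mg/kg), the fumigant tablets fall in Class 6.1.
Oral LD50 139.9 mg/kg meets the Class 6.1 criterion (Toxic), so the laboratory reagent is Class 6.1.
With pH 0.9 (≤ 2), the pool pH-down solution falls in Class 8.
Class 6.1 net quantity: (three 1 g packs = 3 g) + (three 0.1 oz packs = 8.52 g) = 11.52 g.
That exceeds the Class 6.1 cargo aircraft limit of 1 g.
Class 8 quantity: three 3.17 L containers = 9.51 L.
9.51 L is within the cargo aircraft limit of 10 L for Class 8.
Class 6.1 and Class 8 may not share an outer package.

No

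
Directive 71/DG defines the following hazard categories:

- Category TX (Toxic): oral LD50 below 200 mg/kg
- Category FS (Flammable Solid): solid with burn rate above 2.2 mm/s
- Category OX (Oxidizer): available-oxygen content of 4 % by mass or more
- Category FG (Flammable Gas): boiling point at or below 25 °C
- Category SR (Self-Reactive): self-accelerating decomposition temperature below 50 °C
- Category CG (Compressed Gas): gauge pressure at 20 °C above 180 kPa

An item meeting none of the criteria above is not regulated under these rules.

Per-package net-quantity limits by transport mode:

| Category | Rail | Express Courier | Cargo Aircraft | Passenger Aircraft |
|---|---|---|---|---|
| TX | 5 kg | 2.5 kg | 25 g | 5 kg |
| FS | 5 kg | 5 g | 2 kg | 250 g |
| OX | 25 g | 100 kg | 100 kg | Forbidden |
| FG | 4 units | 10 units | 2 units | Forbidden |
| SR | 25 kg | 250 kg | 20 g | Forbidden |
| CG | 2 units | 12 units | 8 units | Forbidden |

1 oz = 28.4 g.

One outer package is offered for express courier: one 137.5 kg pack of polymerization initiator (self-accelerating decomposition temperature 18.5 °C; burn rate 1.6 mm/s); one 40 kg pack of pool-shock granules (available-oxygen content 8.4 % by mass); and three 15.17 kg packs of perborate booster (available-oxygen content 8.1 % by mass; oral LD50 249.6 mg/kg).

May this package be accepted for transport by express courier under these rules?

Yes

The polymerization initiator has self-accelerating decomposition temperature 18.5 °C, which is < 50 °C, so it is Category SR (Self-Reactive).
Pool-shock granules: available-oxygen content 8.4 % by mass ≥ 4 % by mass → Category OX (Oxidizer).
Perborate booster: available-oxygen content 8.1 % by mass ≥ 4 % by mass → Category OX (Oxidizer).
Total Category OX: 40 kg + (three 15.17 kg packs = 45.51 kg) = 85.51 kg.
That is within the Category OX express courier limit of 100 kg.
Category SR quantity: 137.5 kg.
137.5 kg ≤ 250 kg (express courier limit, Category SR) — within limit.
Every hazard category is within its express courier limit and no segregation rule is violated.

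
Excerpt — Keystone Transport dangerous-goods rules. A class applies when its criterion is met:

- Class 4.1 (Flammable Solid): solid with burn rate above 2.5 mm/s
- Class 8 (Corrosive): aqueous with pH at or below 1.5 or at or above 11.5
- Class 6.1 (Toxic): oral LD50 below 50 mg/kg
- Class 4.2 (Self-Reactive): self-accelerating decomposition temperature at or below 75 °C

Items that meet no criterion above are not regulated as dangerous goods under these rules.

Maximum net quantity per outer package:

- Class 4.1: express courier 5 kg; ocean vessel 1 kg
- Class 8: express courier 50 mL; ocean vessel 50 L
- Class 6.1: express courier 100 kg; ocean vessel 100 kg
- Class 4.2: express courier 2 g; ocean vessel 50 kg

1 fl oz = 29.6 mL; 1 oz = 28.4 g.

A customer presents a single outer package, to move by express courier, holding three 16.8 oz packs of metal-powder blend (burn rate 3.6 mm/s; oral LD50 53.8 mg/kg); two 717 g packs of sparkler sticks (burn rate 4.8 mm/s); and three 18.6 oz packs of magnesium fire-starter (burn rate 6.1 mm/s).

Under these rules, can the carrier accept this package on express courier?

Yes

Burn rate 3.6 mm/s meets the Class 4.1 criterion (Flammable Solid), so the metal-powder blend is Class 4.1.
The sparkler sticks have burn rate 4.8 mm/s, which is > 2.5 mm/s, so they are Class 4.1 (Flammable Solid).
The magnesium fire-starter has burn rate 6.1 mm/s, which is > 2.5 mm/s, so it is Class 4.1 (Flammable Solid).
Class 4.1 net quantity: (three 16.8 oz packs = 1431.36 g) + (two 717 g packs = 1.434 kg) + (three 18.6 oz packs = 1584.72 g) = 4450.08 g.
That is within the Class 4.1 express courier limit of 5 kg.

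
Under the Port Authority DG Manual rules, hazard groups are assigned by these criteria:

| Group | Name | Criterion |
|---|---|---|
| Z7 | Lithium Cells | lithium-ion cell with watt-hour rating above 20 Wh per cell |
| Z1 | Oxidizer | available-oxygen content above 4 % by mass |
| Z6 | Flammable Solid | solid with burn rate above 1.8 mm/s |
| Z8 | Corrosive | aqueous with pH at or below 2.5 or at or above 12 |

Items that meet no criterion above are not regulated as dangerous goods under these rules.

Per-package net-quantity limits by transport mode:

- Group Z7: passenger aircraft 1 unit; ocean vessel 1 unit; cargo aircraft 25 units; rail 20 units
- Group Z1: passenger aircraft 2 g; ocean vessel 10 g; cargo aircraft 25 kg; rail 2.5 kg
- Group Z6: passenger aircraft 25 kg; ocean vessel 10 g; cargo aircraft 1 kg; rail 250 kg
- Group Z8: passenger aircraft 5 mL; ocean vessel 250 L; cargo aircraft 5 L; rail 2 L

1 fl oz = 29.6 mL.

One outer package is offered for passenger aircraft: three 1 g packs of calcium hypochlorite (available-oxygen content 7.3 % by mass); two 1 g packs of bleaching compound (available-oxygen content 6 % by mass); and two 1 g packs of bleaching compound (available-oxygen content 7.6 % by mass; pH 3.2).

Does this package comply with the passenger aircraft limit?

Calcium hypochlorite: available-oxygen content 7.3 % by mass > 4 % by mass → Group Z1 (Oxidizer).
Available-oxygen content 6 % by mass meets the Group Z1 criterion (Oxidizer), so the bleaching compound is Group Z1.
With available-oxygen content 7.6 % by mass (> 4 % by mass), the bleaching compound falls in Group Z1.
Group Z1 net quantity: (three 1 g packs = 3 g) + (two 1 g packs = 2 g) + (two 1 g packs = 2 g) = 7 g.
7 g > 2 g (passenger aircraft limit, Group Z1) — over the limit.

No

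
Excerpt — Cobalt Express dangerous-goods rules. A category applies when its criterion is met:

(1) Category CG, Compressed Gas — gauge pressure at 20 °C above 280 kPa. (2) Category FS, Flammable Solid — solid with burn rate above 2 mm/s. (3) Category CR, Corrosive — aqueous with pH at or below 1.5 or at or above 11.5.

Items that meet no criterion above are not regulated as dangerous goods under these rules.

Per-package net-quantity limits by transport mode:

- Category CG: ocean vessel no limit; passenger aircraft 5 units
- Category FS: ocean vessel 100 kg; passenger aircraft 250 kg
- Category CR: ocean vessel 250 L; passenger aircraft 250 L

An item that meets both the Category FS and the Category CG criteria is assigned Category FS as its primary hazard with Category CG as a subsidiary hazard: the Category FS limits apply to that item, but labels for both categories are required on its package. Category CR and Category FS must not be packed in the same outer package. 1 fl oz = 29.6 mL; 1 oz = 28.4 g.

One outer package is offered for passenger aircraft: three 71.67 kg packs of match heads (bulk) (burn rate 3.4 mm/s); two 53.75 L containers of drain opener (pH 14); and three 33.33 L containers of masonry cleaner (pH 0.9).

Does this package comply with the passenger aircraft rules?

Match heads (bulk): burn rate 3.4 mm/s > 2 mm/s → Category FS (Flammable Solid).
pH 14 meets the Category CR criterion (Corrosive), so the drain opener is Category CR.
The masonry cleaner has pH 0.9, which is ≤ 1.5, so it is Category CR (Corrosive).
Total Category CR: (two 53.75 L containers = 107.5 L) + (three 33.33 L containers = 99.99 L) = 207.49 L.
207.49 L is within the passenger aircraft limit of 250 L for Category CR.
Category FS quantity: three 71.67 kg packs = 215.01 kg.
That is within the Category FS passenger aircraft limit of 250 kg.
Category CR and Category FS may not share an outer package.

No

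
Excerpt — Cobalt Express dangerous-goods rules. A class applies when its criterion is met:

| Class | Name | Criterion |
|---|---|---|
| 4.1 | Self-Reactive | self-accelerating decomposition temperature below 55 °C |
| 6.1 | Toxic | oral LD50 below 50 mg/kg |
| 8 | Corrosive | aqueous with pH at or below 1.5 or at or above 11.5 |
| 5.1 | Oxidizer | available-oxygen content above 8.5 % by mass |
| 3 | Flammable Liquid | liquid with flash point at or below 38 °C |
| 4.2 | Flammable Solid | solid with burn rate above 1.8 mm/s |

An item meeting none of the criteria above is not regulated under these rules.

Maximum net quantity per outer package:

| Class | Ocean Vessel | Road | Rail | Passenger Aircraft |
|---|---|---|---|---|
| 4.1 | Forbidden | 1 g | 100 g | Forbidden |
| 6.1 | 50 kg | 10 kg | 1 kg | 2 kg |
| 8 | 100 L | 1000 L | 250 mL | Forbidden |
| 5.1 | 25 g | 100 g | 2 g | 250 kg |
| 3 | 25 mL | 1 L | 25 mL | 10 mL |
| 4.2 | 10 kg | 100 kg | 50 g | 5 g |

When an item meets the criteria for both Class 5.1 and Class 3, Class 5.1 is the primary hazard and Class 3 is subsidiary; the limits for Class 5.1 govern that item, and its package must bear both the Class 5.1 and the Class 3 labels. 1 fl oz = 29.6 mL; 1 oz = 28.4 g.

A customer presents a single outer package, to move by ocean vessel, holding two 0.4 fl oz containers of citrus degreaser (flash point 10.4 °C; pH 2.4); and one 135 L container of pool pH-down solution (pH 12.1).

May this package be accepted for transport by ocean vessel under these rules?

With flash point 10.4 °C (≤ 38 °C), the citrus degreaser falls in Class 3.
Pool pH-down solution: pH 12.1 ≥ 11.5 → Class 8 (Corrosive).
Class 8 quantity: 135 L.
135 L > 100 L (ocean vessel limit, Class 8) — over the limit.
Class 3 quantity: two 0.4 fl oz containers = 23.68 mL.
23.68 mL is within the ocean vessel limit of 25 mL for Class 3.

No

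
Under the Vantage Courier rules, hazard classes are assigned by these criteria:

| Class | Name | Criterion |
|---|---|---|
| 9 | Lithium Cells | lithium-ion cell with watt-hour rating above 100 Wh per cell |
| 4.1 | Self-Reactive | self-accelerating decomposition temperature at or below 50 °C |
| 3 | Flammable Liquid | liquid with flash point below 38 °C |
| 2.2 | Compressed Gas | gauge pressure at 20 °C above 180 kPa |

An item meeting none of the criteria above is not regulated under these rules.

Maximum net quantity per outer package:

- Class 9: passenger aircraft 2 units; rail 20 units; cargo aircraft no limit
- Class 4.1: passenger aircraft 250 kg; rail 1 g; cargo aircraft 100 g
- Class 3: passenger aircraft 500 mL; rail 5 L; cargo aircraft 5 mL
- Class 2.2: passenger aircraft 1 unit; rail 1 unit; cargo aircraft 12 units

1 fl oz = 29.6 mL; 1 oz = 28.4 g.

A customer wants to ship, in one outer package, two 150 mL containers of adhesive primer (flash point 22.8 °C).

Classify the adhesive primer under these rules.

Class 3

With flash point 22.8 °C (< 38 °C), the adhesive primer falls in Class 3.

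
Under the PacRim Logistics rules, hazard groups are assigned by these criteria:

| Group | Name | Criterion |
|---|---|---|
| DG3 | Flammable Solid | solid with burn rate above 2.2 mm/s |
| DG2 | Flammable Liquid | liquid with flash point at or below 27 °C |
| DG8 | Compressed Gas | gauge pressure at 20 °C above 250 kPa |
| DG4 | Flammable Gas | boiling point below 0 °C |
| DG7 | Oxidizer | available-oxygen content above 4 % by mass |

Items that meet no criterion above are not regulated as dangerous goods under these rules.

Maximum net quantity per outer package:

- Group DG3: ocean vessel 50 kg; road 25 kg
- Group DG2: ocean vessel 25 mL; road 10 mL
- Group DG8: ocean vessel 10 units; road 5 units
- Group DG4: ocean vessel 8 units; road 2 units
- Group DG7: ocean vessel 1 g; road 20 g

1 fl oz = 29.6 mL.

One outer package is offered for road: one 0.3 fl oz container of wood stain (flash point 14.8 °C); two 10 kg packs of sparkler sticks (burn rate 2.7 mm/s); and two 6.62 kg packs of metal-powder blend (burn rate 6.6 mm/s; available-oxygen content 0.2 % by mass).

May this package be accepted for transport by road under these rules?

The wood stain has flash point 14.8 °C, which is ≤ 27 °C, so it is Group DG2 (Flammable Liquid).
Sparkler sticks: burn rate 2.7 mm/s > 2.2 mm/s → Group DG3 (Flammable Solid).
The metal-powder blend has burn rate 6.6 mm/s, which is > 2.2 mm/s, so it is Group DG3 (Flammable Solid).
Total Group DG3: (two 10 kg packs = 20 kg) + (two 6.62 kg packs = 13.24 kg) = 33.24 kg.
That exceeds the Group DG3 road limit of 25 kg.
Group DG2 quantity: one 0.3 fl oz container = 8.88 mL.
8.88 mL is within the road limit of 10 mL for Group DG2.

No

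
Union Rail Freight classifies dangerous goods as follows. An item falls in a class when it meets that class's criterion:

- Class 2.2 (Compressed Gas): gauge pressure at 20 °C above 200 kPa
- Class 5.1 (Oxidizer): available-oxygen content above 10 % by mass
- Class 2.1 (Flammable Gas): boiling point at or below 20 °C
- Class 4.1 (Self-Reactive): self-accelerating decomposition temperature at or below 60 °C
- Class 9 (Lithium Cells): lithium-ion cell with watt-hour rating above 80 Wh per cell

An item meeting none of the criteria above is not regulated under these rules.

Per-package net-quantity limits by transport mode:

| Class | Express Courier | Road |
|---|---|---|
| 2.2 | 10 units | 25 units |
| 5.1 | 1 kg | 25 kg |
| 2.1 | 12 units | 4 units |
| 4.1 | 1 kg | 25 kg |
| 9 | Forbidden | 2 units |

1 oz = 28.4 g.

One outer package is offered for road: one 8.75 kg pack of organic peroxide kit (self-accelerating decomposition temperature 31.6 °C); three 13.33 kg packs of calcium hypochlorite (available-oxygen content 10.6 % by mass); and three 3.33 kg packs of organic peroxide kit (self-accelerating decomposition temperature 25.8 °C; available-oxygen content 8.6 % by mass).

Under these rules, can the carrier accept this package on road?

No

Self-accelerating decomposition temperature 31.6 °C meets the Class 4.1 criterion (Self-Reactive), so the organic peroxide kit is Class 4.1.
Calcium hypochlorite: available-oxygen content 10.6 % by mass > 10 % by mass → Class 5.1 (Oxidizer).
Self-accelerating decomposition temperature 25.8 °C meets the Class 4.1 criterion (Self-Reactive), so the organic peroxide kit is Class 4.1.
Total Class 4.1: 8.75 kg + (three 3.33 kg packs = 9.99 kg) = 18.74 kg.
18.74 kg is within the road limit of 25 kg for Class 4.1.
Class 5.1 quantity: three 13.33 kg packs = 39.99 kg.
39.99 kg > 25 kg (road limit, Class 5.1) — over the limit.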